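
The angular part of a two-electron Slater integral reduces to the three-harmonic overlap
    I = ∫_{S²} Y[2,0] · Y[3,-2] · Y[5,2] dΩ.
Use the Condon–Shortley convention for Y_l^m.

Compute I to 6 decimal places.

0.190188

m-sum 0 ✓  L=10 even ✓  1≤5≤5 ✓
Π(2lᵢ+1) = 5×7×11 = 385
triangle coeff Δ(2,3,5) = 1/2310
Σ_t [0,0]: t=0:+1/144 = 1/144
(3j)²=10/231 [(2 3 5; 0 0 0)], sign=-1
Σ_t [0,0]: t=0:+1/480 = 1/480
(3j)²=3/110 [(2 3 5; 0 -2 2)], sign=-1
⇒ 4πI² = 5/11
I = (+1)√(5/11/(4π)) = 0.19018827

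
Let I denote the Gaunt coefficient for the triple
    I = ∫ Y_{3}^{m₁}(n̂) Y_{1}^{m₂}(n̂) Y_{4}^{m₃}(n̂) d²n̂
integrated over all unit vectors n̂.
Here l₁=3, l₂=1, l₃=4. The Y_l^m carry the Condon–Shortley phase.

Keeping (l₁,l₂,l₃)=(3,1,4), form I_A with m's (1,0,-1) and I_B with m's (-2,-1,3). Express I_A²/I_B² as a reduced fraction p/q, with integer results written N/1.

5/7

l's match ⇒ only the (l;m) 3-j factors differ between A and B.
A: triangle coeff Δ(3,1,4) = 1/252; Σ_t [0,0]: t=0:+1/48 = 1/48; (3j)²=5/84 [(3 1 4; 1 0 -1)], sign=-1
B: triangle coeff Δ(3,1,4) = 1/252; Σ_t [0,0]: t=0:+1/240 = 1/240; (3j)²=1/12 [(3 1 4; -2 -1 3)], sign=-1
I_A²/I_B² = (5/84)/(1/12) = 5/7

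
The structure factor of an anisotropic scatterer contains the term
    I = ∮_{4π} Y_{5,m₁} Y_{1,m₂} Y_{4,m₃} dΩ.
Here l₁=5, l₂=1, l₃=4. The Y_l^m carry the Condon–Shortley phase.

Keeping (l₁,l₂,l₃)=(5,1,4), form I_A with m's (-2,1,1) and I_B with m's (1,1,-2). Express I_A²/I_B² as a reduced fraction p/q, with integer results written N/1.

7/2

Shared (l₁,l₂,l₃)=(5,1,4): N and (l;000)² cancel in I_A²/I_B².
A: Δ = 2!·8!·0!/11! = 1/495; Racah Σ t=2..2: t=2:+1/1440 = 1/1440; ⇒ 3j(5 1 4; -2 1 1)² = 7/165, sgn -1
B: Δ = 2!·8!·0!/11! = 1/495; Racah Σ t=2..2: t=2:+1/2880 = 1/2880; ⇒ 3j(5 1 4; 1 1 -2)² = 2/165, sgn +1
I_A²/I_B² = (7/165)/(2/165) = 7/2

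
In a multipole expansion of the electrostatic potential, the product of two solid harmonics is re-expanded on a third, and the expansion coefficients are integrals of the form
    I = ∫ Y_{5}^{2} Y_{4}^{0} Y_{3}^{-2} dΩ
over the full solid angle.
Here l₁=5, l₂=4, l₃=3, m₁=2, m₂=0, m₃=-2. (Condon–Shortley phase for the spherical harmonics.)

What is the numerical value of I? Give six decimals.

-0.065427

Checks pass: Σm=0; 12 even; l₃=3∈[1,9].
(2·5+1)(2·4+1)(2·3+1) = 693
Δ: 6! 4! 2! / 13! → 1/180180
sum: t=2:+1/576 t=3:−1/144 t=4:+1/576 = -1/288
3j²(5 4 3; 0 0 0) = Δ·Π!·Σ² = 20/1001  (sign +1)
sum: t=2:+1/576 t=3:−1/864 = 1/1728
3j²(5 4 3; 2 0 -2) = Δ·Π!·Σ² = 5/1287  (sign -1)
combine: 4πI² = 693·20/1001·5/1287 = 100/1859
take √, sign -1: I = -0.06542675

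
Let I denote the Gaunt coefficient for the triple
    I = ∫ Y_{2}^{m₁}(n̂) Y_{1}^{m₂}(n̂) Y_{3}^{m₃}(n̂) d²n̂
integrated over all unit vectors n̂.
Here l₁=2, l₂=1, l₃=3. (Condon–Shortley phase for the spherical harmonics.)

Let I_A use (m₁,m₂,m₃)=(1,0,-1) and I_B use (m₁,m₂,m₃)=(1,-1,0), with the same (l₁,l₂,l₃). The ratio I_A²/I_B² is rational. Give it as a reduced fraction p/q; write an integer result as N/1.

8/3

Same 2,1,3: normalisation and zero-m 3j drop out of the ratio.
A: Δ: 0! 4! 2! / 7! → 1/105; sum: t=0:+1/6 = 1/6; 3j²(2 1 3; 1 0 -1) = Δ·Π!·Σ² = 8/105  (sign +1)
B: Δ: 0! 4! 2! / 7! → 1/105; sum: t=0:+1/12 = 1/12; 3j²(2 1 3; 1 -1 0) = Δ·Π!·Σ² = 1/35  (sign -1)
I_A²/I_B² = (8/105)/(1/35) = 8/3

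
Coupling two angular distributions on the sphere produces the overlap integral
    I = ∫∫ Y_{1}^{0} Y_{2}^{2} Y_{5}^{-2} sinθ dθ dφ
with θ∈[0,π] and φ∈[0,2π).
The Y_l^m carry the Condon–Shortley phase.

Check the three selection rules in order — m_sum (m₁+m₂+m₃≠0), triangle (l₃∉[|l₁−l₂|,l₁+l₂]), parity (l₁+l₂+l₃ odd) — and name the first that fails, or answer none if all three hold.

m₁+m₂+m₃ = 0 + 2 − 2 = 0  ✓
triangle: |1−2|=1 ≤ l₃=5 ≤ 1+2=3  ✗
parity: l₁+l₂+l₃ = 8 is even

triangle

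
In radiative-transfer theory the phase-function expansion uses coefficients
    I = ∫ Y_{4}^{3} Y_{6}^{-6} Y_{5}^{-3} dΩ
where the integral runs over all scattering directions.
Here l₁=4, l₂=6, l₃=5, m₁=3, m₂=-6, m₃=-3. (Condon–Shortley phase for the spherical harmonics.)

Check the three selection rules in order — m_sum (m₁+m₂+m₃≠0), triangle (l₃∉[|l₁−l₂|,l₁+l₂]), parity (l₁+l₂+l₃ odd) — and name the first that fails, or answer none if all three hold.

m_sum

azimuthal sum: 3 − 6 − 3 = -6  ✗
2 ≤ 5 ≤ 10 (triangle on l)
L = 4 + 6 + 5 = 15 (odd)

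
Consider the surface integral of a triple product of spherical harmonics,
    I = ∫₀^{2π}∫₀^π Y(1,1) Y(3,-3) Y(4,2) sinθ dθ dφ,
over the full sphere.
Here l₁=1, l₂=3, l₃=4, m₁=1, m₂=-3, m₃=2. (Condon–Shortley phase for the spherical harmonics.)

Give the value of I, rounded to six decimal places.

0.061558

Checks pass: Σm=0; 8 even; l₃=4∈[2,4].
(2·1+1)(2·3+1)(2·4+1) = 189
Δ: 0! 2! 6! / 9! → 1/252
sum: t=0:+1/36 = 1/36
3j²(1 3 4; 0 0 0) = Δ·Π!·Σ² = 4/63  (sign +1)
sum: t=0:+1/1440 = 1/1440
3j²(1 3 4; 1 -3 2) = Δ·Π!·Σ² = 1/252  (sign +1)
combine: 4πI² = 189·4/63·1/252 = 1/21
take √, sign +1: I = 0.06155813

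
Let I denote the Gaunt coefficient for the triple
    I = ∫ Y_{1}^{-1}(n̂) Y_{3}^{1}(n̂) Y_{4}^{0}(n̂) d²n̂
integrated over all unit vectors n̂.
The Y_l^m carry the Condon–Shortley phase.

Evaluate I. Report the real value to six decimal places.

0.150786

Rules hold: Σm=0, L=8 even, 2≤4≤4.
N = 3·7·9 = 189
Δ = 0!·2!·6!/9! = 1/252
Racah Σ t=0..0: t=0:+1/36 = 1/36
⇒ 3j(1 3 4; 0 0 0)² = 4/63, sgn +1
Racah Σ t=0..0: t=0:+1/96 = 1/96
⇒ 3j(1 3 4; -1 1 0)² = 1/42, sgn +1
4πI² = N·(3j₀)²·(3jₘ)² = 2/7
I = +1·√(0.285714/4π) = 0.15078601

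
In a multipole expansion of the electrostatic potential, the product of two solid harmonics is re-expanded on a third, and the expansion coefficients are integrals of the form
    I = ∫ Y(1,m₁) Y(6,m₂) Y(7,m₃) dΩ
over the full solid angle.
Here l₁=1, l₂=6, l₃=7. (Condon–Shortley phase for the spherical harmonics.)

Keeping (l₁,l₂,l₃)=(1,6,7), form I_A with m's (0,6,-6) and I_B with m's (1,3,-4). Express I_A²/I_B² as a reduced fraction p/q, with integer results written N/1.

13/55

Shared (l₁,l₂,l₃)=(1,6,7): N and (l;000)² cancel in I_A²/I_B².
A: Δ = 0!·2!·12!/15! = 1/1365; Racah Σ t=0..0: t=0:+1/479001600 = 1/479001600; ⇒ 3j(1 6 7; 0 6 -6)² = 1/105, sgn -1
B: Δ = 0!·2!·12!/15! = 1/1365; Racah Σ t=0..0: t=0:+1/4354560 = 1/4354560; ⇒ 3j(1 6 7; 1 3 -4)² = 11/273, sgn -1
I_A²/I_B² = (1/105)/(11/273) = 13/55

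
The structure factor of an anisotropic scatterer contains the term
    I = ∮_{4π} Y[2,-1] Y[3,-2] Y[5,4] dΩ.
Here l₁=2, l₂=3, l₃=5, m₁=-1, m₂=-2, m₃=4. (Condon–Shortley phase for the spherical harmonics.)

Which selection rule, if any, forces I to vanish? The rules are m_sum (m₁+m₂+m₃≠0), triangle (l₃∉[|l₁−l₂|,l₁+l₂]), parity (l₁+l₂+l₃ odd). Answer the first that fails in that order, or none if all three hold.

m₁+m₂+m₃ = -1 − 2 + 4 = 1  ✗
triangle: |2−3|=1 ≤ l₃=5 ≤ 2+3=5
parity: l₁+l₂+l₃ = 10 is even

m_sum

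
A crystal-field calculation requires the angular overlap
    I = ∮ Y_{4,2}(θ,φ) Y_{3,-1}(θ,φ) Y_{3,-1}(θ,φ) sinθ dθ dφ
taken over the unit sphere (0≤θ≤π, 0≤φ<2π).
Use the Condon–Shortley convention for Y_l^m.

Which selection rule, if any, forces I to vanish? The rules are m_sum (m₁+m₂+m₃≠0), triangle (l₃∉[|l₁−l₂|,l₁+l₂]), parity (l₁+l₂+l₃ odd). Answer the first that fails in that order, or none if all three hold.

m₁+m₂+m₃ = 2 − 1 − 1 = 0  ✓
triangle: |4−3|=1 ≤ l₃=3 ≤ 4+3=7  ✓
parity: l₁+l₂+l₃ = 10 is even  ✓

none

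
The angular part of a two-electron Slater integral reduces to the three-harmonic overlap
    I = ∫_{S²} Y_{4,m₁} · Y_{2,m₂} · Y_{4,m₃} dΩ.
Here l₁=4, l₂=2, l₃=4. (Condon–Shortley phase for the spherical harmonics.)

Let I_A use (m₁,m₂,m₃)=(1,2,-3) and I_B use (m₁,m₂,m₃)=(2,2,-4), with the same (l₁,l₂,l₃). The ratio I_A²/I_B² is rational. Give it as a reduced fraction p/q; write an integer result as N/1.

9/4

Same 4,2,4: normalisation and zero-m 3j drop out of the ratio.
A: Δ: 2! 6! 2! / 11! → 1/13860; sum: t=2:+1/480 = 1/480; 3j²(4 2 4; 1 2 -3) = Δ·Π!·Σ² = 3/110  (sign -1)
B: Δ: 2! 6! 2! / 11! → 1/13860; sum: t=2:+1/2880 = 1/2880; 3j²(4 2 4; 2 2 -4) = Δ·Π!·Σ² = 2/165  (sign +1)
I_A²/I_B² = (3/110)/(2/165) = 9/4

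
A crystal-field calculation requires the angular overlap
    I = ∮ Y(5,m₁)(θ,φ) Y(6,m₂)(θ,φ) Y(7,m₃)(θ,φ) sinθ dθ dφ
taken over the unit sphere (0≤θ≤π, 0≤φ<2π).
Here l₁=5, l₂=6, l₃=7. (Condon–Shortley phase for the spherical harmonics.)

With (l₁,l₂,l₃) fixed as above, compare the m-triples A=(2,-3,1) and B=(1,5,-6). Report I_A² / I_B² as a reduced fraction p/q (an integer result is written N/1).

l's match ⇒ only the (l;m) 3-j factors differ between A and B.
A: triangle coeff Δ(5,6,7) = 1/174594420; Σ_t [0,3]: t=0:+1/622080 t=1:−1/414720 t=2:+1/2419200 t=3:−1/174182400 = -23/58060800; (3j)²=1587/923780 [(5 6 7; 2 -3 1)], sign=-1
B: triangle coeff Δ(5,6,7) = 1/174594420; Σ_t [3,4]: t=3:−1/29030400 t=4:+1/87091200 = -1/43545600; (3j)²=88/6783 [(5 6 7; 1 5 -6)], sign=+1
I_A²/I_B² = (1587/923780)/(88/6783) = 33327/251680

33327/251680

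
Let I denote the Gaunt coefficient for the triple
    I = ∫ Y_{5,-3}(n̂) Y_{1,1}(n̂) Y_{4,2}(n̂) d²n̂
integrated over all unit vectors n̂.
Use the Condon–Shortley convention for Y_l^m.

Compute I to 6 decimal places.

Rules hold: Σm=0, L=10 even, 4≤4≤6.
N = 11·3·9 = 297
Δ = 2!·8!·0!/11! = 1/495
Racah Σ t=1..1: t=1:−1/576 = -1/576
⇒ 3j(5 1 4; 0 0 0)² = 5/99, sgn -1
Racah Σ t=2..2: t=2:+1/2880 = 1/2880
⇒ 3j(5 1 4; -3 1 2)² = 28/495, sgn +1
4πI² = N·(3j₀)²·(3jₘ)² = 28/33
I = -1·√(0.848485/4π) = -0.25984664

-0.259847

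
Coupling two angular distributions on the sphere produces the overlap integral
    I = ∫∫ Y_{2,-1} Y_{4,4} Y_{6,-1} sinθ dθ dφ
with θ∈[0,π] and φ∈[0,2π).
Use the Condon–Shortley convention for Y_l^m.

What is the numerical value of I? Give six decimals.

-1 + 4 − 1 = 2 ≠ 0: azimuthal integral kills it; I = 0

0.000000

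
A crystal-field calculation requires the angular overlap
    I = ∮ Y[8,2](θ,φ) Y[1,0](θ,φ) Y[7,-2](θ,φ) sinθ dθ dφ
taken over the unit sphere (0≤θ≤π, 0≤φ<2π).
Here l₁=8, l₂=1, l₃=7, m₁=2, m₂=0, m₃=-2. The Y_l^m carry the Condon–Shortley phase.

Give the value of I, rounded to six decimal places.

0.237007

m-sum 0 ✓  L=16 even ✓  7≤7≤9 ✓
Π(2lᵢ+1) = 17×3×15 = 765
triangle coeff Δ(8,1,7) = 1/2040
Σ_t [1,1]: t=1:−1/25401600 = -1/25401600
(3j)²=8/255 [(8 1 7; 0 0 0)], sign=+1
Σ_t [1,1]: t=1:−1/43545600 = -1/43545600
(3j)²=1/34 [(8 1 7; 2 0 -2)], sign=+1
⇒ 4πI² = 12/17
I = (+1)√(12/17/(4π)) = 0.23700703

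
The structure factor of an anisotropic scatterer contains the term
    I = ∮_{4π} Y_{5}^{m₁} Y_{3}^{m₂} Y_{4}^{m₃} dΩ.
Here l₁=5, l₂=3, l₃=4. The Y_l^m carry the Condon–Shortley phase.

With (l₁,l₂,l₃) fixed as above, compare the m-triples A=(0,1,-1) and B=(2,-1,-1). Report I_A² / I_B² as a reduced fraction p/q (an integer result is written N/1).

Shared (l₁,l₂,l₃)=(5,3,4): N and (l;000)² cancel in I_A²/I_B².
A: Δ = 4!·6!·2!/13! = 1/180180; Racah Σ t=2..4: t=2:+1/288 t=3:−1/288 t=4:+1/5760 = 1/5760; ⇒ 3j(5 3 4; 0 1 -1)² = 1/12012, sgn -1
B: Δ = 4!·6!·2!/13! = 1/180180; Racah Σ t=0..2: t=0:+1/1728 t=1:−1/288 t=2:+1/960 = -1/540; ⇒ 3j(5 3 4; 2 -1 -1)² = 128/6435, sgn +1
I_A²/I_B² = (1/12012)/(128/6435) = 15/3584

15/3584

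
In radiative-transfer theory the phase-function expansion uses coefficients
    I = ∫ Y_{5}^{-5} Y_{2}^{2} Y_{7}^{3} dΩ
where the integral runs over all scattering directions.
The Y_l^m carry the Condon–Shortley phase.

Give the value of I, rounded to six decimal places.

-0.011332

m-sum 0 ✓  L=14 even ✓  3≤7≤7 ✓
Π(2lᵢ+1) = 11×5×15 = 825
triangle coeff Δ(5,2,7) = 1/15015
Σ_t [0,0]: t=0:+1/57600 = 1/57600
(3j)²=21/715 [(5 2 7; 0 0 0)], sign=-1
Σ_t [0,0]: t=0:+1/87091200 = 1/87091200
(3j)²=1/15015 [(5 2 7; -5 2 3)], sign=+1
⇒ 4πI² = 3/1859
I = (-1)√(3/1859/(4π)) = -0.01133225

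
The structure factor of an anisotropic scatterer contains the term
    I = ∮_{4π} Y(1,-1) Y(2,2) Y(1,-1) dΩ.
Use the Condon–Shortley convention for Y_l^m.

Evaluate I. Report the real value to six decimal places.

m-sum 0 ✓  L=4 even ✓  1≤1≤3 ✓
Π(2lᵢ+1) = 3×5×3 = 45
triangle coeff Δ(1,2,1) = 1/30
Σ_t [1,1]: t=1:−1/1 = -1/1
(3j)²=2/15 [(1 2 1; 0 0 0)], sign=+1
Σ_t [2,2]: t=2:+1/4 = 1/4
(3j)²=1/5 [(1 2 1; -1 2 -1)], sign=+1
⇒ 4πI² = 6/5
I = (+1)√(6/5/(4π)) = 0.30901936

0.309019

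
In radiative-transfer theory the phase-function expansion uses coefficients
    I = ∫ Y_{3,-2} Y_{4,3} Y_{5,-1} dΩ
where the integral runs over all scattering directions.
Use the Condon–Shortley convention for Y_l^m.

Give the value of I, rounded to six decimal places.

0.160929

m-sum 0 ✓  L=12 even ✓  1≤5≤7 ✓
Π(2lᵢ+1) = 7×9×11 = 693
triangle coeff Δ(3,4,5) = 1/180180
Σ_t [0,2]: t=0:+1/576 t=1:−1/144 t=2:+1/576 = -1/288
(3j)²=20/1001 [(3 4 5; 0 0 0)], sign=+1
Σ_t [1,2]: t=1:−1/17280 t=2:+1/1440 = 11/17280
(3j)²=11/468 [(3 4 5; -2 3 -1)], sign=+1
⇒ 4πI² = 55/169
I = (+1)√(55/169/(4π)) = 0.16092854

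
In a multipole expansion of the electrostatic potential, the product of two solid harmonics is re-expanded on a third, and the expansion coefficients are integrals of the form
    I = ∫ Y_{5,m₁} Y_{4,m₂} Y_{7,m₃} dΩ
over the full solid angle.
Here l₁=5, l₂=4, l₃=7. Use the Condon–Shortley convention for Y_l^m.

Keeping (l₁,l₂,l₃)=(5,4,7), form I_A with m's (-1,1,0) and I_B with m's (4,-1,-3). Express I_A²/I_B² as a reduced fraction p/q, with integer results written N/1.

392/38025

Same 5,4,7: normalisation and zero-m 3j drop out of the ratio.
A: Δ: 2! 8! 6! / 17! → 1/6126120; sum: t=0:+1/345600 t=1:−1/34560 t=2:+1/41472 = -1/518400; 3j²(5 4 7; -1 1 0) = Δ·Π!·Σ² = 7/36465  (sign +1)
B: Δ: 2! 8! 6! / 17! → 1/6126120; sum: t=0:+1/362880 t=1:−1/1935360 = 13/5806080; 3j²(5 4 7; 4 -1 -3) = Δ·Π!·Σ² = 195/10472  (sign +1)
I_A²/I_B² = (7/36465)/(195/10472) = 392/38025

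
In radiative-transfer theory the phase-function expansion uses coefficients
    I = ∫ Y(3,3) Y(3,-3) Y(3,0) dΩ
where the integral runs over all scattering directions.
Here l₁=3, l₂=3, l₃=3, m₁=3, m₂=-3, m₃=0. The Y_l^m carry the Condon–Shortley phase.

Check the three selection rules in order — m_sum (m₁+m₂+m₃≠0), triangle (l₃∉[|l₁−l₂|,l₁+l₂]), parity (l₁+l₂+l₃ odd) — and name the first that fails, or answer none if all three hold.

Σmᵢ = 0  ✓
l₃∈[|l₁−l₂|,l₁+l₂]=[0,6], have l₃=3  ✓
Σlᵢ = 9 ⇒ odd  ✗

parity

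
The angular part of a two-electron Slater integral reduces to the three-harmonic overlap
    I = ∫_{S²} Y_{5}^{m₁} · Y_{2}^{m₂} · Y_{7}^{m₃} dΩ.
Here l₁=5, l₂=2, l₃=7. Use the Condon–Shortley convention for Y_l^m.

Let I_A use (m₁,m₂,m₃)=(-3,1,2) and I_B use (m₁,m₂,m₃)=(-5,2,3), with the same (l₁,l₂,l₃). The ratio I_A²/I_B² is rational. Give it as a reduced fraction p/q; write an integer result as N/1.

90/1

l's match ⇒ only the (l;m) 3-j factors differ between A and B.
A: triangle coeff Δ(5,2,7) = 1/15015; Σ_t [0,0]: t=0:+1/483840 = 1/483840; (3j)²=6/1001 [(5 2 7; -3 1 2)], sign=-1
B: triangle coeff Δ(5,2,7) = 1/15015; Σ_t [0,0]: t=0:+1/87091200 = 1/87091200; (3j)²=1/15015 [(5 2 7; -5 2 3)], sign=+1
I_A²/I_B² = (6/1001)/(1/15015) = 90/1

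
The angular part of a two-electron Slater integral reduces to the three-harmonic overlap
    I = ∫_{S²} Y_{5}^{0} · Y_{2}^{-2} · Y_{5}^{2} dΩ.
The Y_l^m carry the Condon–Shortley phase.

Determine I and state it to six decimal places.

Rules hold: Σm=0, L=12 even, 3≤5≤7.
N = 11·5·11 = 605
Δ = 2!·8!·2!/13! = 1/38610
Racah Σ t=0..2: t=0:+1/2880 t=1:−1/576 t=2:+1/2880 = -1/960
⇒ 3j(5 2 5; 0 0 0)² = 10/429, sgn +1
Racah Σ t=0..0: t=0:+1/2880 = 1/2880
⇒ 3j(5 2 5; 0 -2 2)² = 14/429, sgn -1
4πI² = N·(3j₀)²·(3jₘ)² = 700/1521
I = -1·√(0.460224/4π) = -0.19137248

-0.191372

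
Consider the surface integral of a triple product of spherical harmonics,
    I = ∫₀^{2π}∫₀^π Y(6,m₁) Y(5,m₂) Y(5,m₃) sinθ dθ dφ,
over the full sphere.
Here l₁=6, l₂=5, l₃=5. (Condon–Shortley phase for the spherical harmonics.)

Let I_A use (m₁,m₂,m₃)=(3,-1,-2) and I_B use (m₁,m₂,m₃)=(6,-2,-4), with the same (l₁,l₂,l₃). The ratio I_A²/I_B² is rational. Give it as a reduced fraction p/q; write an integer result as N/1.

15/77

Shared (l₁,l₂,l₃)=(6,5,5): N and (l;000)² cancel in I_A²/I_B².
A: Δ = 6!·6!·4!/17! = 1/28588560; Racah Σ t=0..3: t=0:+1/622080 t=1:−1/34560 t=2:+1/23040 t=3:−1/155520 = 1/103680; ⇒ 3j(6 5 5; 3 -1 -2)² = 9/2431, sgn -1
B: Δ = 6!·6!·4!/17! = 1/28588560; Racah Σ t=0..0: t=0:+1/3110400 = 1/3110400; ⇒ 3j(6 5 5; 6 -2 -4)² = 21/1105, sgn -1
I_A²/I_B² = (9/2431)/(21/1105) = 15/77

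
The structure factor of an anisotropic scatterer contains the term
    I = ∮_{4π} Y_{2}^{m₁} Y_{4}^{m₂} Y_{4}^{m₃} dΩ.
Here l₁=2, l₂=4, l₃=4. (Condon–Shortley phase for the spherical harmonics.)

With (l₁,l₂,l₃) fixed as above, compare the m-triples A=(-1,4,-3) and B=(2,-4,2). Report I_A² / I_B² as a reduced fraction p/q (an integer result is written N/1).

l's match ⇒ only the (l;m) 3-j factors differ between A and B.
A: triangle coeff Δ(2,4,4) = 1/13860; Σ_t [2,2]: t=2:+1/1440 = 1/1440; (3j)²=7/165 [(2 4 4; -1 4 -3)], sign=-1
B: triangle coeff Δ(2,4,4) = 1/13860; Σ_t [0,0]: t=0:+1/2880 = 1/2880; (3j)²=2/165 [(2 4 4; 2 -4 2)], sign=+1
I_A²/I_B² = (7/165)/(2/165) = 7/2

7/2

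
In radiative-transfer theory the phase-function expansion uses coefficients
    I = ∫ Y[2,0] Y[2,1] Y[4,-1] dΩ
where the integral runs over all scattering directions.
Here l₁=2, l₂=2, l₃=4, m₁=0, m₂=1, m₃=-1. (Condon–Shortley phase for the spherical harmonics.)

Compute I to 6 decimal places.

-0.220728

Checks pass: Σm=0; 8 even; l₃=4∈[0,4].
(2·2+1)(2·2+1)(2·4+1) = 225
Δ: 0! 4! 4! / 9! → 1/630
sum: t=0:+1/16 = 1/16
3j²(2 2 4; 0 0 0) = Δ·Π!·Σ² = 2/35  (sign +1)
sum: t=0:+1/24 = 1/24
3j²(2 2 4; 0 1 -1) = Δ·Π!·Σ² = 1/21  (sign -1)
combine: 4πI² = 225·2/35·1/21 = 30/49
take √, sign -1: I = -0.22072812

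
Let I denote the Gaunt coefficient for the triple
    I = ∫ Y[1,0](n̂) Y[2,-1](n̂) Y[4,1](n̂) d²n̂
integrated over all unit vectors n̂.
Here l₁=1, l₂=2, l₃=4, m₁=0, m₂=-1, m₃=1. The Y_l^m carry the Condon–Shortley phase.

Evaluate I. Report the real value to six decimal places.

0.000000

triangle: need 1≤l₃≤3, have 4; I=0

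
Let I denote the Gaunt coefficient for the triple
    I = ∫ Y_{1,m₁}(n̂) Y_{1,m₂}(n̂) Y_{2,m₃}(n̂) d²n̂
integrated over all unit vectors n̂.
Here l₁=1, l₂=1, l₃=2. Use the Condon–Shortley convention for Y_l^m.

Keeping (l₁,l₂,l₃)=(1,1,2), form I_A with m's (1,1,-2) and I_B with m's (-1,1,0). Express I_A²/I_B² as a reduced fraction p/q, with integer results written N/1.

6/1

Same 1,1,2: normalisation and zero-m 3j drop out of the ratio.
A: Δ: 0! 2! 2! / 5! → 1/30; sum: t=0:+1/4 = 1/4; 3j²(1 1 2; 1 1 -2) = Δ·Π!·Σ² = 1/5  (sign +1)
B: Δ: 0! 2! 2! / 5! → 1/30; sum: t=0:+1/4 = 1/4; 3j²(1 1 2; -1 1 0) = Δ·Π!·Σ² = 1/30  (sign +1)
I_A²/I_B² = (1/5)/(1/30) = 6/1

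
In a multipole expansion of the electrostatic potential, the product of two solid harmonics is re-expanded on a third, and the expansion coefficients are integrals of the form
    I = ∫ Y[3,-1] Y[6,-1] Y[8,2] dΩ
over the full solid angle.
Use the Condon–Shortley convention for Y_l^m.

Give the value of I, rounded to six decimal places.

0.000000

L=17 odd ⇒ parity kills the (l;000) factor ⇒ I = 0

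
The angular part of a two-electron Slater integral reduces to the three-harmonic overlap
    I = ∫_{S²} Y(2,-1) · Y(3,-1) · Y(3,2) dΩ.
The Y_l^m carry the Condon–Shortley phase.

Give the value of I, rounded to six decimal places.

0.162868

Checks pass: Σm=0; 8 even; l₃=3∈[1,5].
(2·2+1)(2·3+1)(2·3+1) = 245
Δ: 2! 2! 4! / 9! → 1/3780
sum: t=0:+1/24 t=1:−1/4 t=2:+1/24 = -1/6
3j²(2 3 3; 0 0 0) = Δ·Π!·Σ² = 4/105  (sign +1)
sum: t=1:−1/12 t=2:+1/48 = -1/16
3j²(2 3 3; -1 -1 2) = Δ·Π!·Σ² = 1/28  (sign +1)
combine: 4πI² = 245·4/105·1/28 = 1/3
take √, sign +1: I = 0.16286750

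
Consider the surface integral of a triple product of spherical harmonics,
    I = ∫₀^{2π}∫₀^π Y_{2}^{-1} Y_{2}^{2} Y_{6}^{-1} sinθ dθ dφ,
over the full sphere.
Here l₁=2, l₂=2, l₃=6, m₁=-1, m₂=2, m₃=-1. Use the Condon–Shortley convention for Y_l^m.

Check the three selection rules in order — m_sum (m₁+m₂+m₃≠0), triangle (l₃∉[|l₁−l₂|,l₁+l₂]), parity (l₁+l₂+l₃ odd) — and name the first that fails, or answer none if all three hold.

triangle

azimuthal sum: -1 + 2 − 1 = 0  ✓
0 ≤ 6 ≤ 4 (triangle on l)  ✗
L = 2 + 2 + 6 = 10 (even)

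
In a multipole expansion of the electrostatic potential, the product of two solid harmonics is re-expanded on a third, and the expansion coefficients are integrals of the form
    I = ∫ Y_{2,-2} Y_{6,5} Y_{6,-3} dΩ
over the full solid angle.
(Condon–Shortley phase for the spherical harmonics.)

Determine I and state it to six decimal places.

Checks pass: Σm=0; 14 even; l₃=6∈[4,8].
(2·2+1)(2·6+1)(2·6+1) = 845
Δ: 2! 2! 10! / 15! → 1/90090
sum: t=0:+1/69120 t=1:−1/14400 t=2:+1/69120 = -7/172800
3j²(2 6 6; 0 0 0) = Δ·Π!·Σ² = 14/715  (sign -1)
sum: t=2:+1/1451520 = 1/1451520
3j²(2 6 6; -2 5 -3) = Δ·Π!·Σ² = 1/91  (sign -1)
combine: 4πI² = 845·14/715·1/91 = 2/11
take √, sign +1: I = 0.12028562

0.120286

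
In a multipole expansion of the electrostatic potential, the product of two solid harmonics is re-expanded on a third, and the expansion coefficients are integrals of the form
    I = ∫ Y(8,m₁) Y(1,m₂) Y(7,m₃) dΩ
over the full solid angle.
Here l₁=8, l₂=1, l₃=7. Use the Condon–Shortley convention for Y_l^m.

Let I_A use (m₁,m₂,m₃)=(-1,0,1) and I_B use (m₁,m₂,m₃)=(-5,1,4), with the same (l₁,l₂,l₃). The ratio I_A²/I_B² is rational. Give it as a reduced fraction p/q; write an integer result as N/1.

21/26

Same 8,1,7: normalisation and zero-m 3j drop out of the ratio.
A: Δ: 2! 14! 0! / 17! → 1/2040; sum: t=1:−1/29030400 = -1/29030400; 3j²(8 1 7; -1 0 1) = Δ·Π!·Σ² = 21/680  (sign -1)
B: Δ: 2! 14! 0! / 17! → 1/2040; sum: t=2:+1/479001600 = 1/479001600; 3j²(8 1 7; -5 1 4) = Δ·Π!·Σ² = 13/340  (sign -1)
I_A²/I_B² = (21/680)/(13/340) = 21/26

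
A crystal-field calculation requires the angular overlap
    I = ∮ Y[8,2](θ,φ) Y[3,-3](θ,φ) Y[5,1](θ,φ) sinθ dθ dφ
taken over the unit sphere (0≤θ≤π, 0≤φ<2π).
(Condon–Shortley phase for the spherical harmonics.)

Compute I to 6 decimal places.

0.060840

Checks pass: Σm=0; 16 even; l₃=5∈[5,11].
(2·8+1)(2·3+1)(2·5+1) = 1309
Δ: 6! 10! 0! / 17! → 1/136136
sum: t=3:−1/518400 = -1/518400
3j²(8 3 5; 0 0 0) = Δ·Π!·Σ² = 56/2431  (sign +1)
sum: t=0:+1/12441600 = 1/12441600
3j²(8 3 5; 2 -3 1) = Δ·Π!·Σ² = 15/9724  (sign +1)
combine: 4πI² = 1309·56/2431·15/9724 = 1470/31603
take √, sign +1: I = 0.06084005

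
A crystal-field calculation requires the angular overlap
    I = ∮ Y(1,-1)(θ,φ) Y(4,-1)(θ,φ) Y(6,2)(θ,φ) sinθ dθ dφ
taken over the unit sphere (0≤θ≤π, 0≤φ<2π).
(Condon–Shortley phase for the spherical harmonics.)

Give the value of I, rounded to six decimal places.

0.000000

triangle: need 3≤l₃≤5, have 6; I=0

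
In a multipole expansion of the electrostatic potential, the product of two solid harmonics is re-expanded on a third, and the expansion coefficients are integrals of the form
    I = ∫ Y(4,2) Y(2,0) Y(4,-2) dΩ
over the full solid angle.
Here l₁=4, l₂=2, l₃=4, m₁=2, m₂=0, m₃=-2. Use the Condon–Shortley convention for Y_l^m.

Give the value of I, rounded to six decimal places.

0.065536

m-sum 0 ✓  L=10 even ✓  2≤4≤6 ✓
Π(2lᵢ+1) = 9×5×9 = 405
triangle coeff Δ(4,2,4) = 1/13860
Σ_t [0,2]: t=0:+1/192 t=1:−1/36 t=2:+1/192 = -5/288
(3j)²=20/693 [(4 2 4; 0 0 0)], sign=-1
Σ_t [0,2]: t=0:+1/192 t=1:−1/120 t=2:+1/2880 = -1/360
(3j)²=16/3465 [(4 2 4; 2 0 -2)], sign=-1
⇒ 4πI² = 320/5929
I = (+1)√(320/5929/(4π)) = 0.06553591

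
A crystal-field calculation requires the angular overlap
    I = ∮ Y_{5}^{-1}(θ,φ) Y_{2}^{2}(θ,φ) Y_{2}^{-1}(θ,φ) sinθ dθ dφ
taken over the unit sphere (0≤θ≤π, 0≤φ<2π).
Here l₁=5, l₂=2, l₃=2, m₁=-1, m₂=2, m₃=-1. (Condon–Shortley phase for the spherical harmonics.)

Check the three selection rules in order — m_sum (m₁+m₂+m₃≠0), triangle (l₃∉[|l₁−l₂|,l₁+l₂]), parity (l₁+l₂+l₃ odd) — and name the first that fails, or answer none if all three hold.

triangle

azimuthal sum: -1 + 2 − 1 = 0  ✓
3 ≤ 2 ≤ 7 (triangle on l)  ✗
L = 5 + 2 + 2 = 9 (odd)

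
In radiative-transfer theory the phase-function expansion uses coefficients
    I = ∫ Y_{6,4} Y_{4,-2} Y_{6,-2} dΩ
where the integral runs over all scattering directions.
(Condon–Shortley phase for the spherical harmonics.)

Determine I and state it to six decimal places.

0.060095

Rules hold: Σm=0, L=16 even, 2≤6≤10.
N = 13·9·13 = 1521
Δ = 4!·8!·4!/17! = 1/15315300
Racah Σ t=0..4: t=0:+1/829440 t=1:−1/25920 t=2:+1/9216 t=3:−1/25920 t=4:+1/829440 = 7/207360
⇒ 3j(6 4 6; 0 0 0)² = 28/2431, sgn +1
Racah Σ t=0..2: t=0:+1/138240 t=1:−1/181440 t=2:+1/3870720 = 23/11612160
⇒ 3j(6 4 6; 4 -2 -2)² = 529/204204, sgn +1
4πI² = N·(3j₀)²·(3jₘ)² = 1587/34969
I = +1·√(0.0453831/4π) = 0.06009550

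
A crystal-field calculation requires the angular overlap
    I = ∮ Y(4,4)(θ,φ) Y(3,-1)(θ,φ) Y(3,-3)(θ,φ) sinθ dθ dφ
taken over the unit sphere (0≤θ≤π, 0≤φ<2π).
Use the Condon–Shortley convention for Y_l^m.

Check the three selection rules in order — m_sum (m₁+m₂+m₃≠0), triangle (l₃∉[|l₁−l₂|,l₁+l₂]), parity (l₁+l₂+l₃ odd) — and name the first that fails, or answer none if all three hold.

none

azimuthal sum: 4 − 1 − 3 = 0  ✓
1 ≤ 3 ≤ 7 (triangle on l)  ✓
L = 4 + 3 + 3 = 10 (even)  ✓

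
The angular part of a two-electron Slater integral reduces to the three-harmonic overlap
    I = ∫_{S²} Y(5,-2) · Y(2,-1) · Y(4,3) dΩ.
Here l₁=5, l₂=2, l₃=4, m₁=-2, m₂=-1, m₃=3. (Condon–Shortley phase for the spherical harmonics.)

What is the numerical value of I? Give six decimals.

0.000000

L=11 odd ⇒ parity kills the (l;000) factor ⇒ I = 0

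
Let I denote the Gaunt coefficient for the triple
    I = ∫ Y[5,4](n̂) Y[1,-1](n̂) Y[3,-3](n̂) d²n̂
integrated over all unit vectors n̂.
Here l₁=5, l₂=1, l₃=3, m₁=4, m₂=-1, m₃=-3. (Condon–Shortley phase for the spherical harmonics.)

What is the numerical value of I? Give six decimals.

0.000000

triangle: need 4≤l₃≤6, have 3; I=0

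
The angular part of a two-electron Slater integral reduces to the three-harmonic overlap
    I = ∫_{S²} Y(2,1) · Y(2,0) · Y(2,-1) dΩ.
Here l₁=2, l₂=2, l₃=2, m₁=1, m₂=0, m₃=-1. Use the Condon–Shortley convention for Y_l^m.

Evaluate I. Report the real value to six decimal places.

Checks pass: Σm=0; 6 even; l₃=2∈[0,4].
(2·2+1)(2·2+1)(2·2+1) = 125
Δ: 2! 2! 2! / 7! → 1/630
sum: t=0:+1/8 t=1:−1/1 t=2:+1/8 = -3/4
3j²(2 2 2; 0 0 0) = Δ·Π!·Σ² = 2/35  (sign -1)
sum: t=0:+1/4 t=1:−1/2 = -1/4
3j²(2 2 2; 1 0 -1) = Δ·Π!·Σ² = 1/70  (sign +1)
combine: 4πI² = 125·2/35·1/70 = 5/49
take √, sign -1: I = -0.09011188

-0.090112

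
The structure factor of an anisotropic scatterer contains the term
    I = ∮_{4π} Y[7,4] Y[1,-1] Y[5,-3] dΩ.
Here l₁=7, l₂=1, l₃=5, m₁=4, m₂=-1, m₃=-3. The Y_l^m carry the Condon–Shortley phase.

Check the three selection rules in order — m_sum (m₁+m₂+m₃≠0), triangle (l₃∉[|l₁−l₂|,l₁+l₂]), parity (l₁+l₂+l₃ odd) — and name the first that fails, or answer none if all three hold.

triangle

azimuthal sum: 4 − 1 − 3 = 0  ✓
6 ≤ 5 ≤ 8 (triangle on l)  ✗
L = 7 + 1 + 5 = 13 (odd)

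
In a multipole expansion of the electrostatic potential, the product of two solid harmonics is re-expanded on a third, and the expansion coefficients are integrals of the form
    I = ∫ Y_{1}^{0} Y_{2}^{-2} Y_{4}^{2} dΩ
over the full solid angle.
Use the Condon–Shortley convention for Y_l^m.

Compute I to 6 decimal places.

|1−2|≤4≤1+2 violated ⇒ I = 0

0.000000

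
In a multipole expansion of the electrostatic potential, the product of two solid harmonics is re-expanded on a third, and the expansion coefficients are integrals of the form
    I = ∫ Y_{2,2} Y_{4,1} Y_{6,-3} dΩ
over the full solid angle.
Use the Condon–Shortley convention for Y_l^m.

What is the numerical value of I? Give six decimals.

Rules hold: Σm=0, L=12 even, 2≤6≤6.
N = 5·9·13 = 585
Δ = 0!·4!·8!/13! = 1/6435
Racah Σ t=0..0: t=0:+1/2304 = 1/2304
⇒ 3j(2 4 6; 0 0 0)² = 5/143, sgn +1
Racah Σ t=0..0: t=0:+1/17280 = 1/17280
⇒ 3j(2 4 6; 2 1 -3)² = 14/715, sgn -1
4πI² = N·(3j₀)²·(3jₘ)² = 630/1573
I = -1·√(0.400509/4π) = -0.17852580

-0.178526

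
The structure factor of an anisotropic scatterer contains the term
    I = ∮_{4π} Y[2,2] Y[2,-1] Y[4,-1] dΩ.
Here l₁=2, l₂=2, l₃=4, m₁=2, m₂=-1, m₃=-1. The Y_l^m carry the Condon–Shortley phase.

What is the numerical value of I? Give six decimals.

Rules hold: Σm=0, L=8 even, 0≤4≤4.
N = 5·5·9 = 225
Δ = 0!·4!·4!/9! = 1/630
Racah Σ t=0..0: t=0:+1/16 = 1/16
⇒ 3j(2 2 4; 0 0 0)² = 2/35, sgn +1
Racah Σ t=0..0: t=0:+1/144 = 1/144
⇒ 3j(2 2 4; 2 -1 -1)² = 1/126, sgn -1
4πI² = N·(3j₀)²·(3jₘ)² = 5/49
I = -1·√(0.102041/4π) = -0.09011188

-0.090112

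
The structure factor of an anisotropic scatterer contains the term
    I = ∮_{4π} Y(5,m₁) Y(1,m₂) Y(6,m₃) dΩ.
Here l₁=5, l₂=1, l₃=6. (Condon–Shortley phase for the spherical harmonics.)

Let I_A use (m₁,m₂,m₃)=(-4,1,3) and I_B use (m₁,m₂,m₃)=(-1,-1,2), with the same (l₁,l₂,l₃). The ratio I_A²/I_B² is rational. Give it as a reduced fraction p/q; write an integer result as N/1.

l's match ⇒ only the (l;m) 3-j factors differ between A and B.
A: triangle coeff Δ(5,1,6) = 1/858; Σ_t [0,0]: t=0:+1/725760 = 1/725760; (3j)²=1/286 [(5 1 6; -4 1 3)], sign=-1
B: triangle coeff Δ(5,1,6) = 1/858; Σ_t [0,0]: t=0:+1/34560 = 1/34560; (3j)²=14/429 [(5 1 6; -1 -1 2)], sign=+1
I_A²/I_B² = (1/286)/(14/429) = 3/28

3/28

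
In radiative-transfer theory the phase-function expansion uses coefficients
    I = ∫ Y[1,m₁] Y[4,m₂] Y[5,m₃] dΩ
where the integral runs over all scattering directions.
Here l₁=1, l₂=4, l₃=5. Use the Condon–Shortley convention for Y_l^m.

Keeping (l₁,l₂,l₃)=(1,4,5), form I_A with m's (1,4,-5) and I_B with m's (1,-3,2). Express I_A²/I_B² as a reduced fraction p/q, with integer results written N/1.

Same 1,4,5: normalisation and zero-m 3j drop out of the ratio.
A: Δ: 0! 2! 8! / 11! → 1/495; sum: t=0:+1/80640 = 1/80640; 3j²(1 4 5; 1 4 -5) = Δ·Π!·Σ² = 1/11  (sign +1)
B: Δ: 0! 2! 8! / 11! → 1/495; sum: t=0:+1/10080 = 1/10080; 3j²(1 4 5; 1 -3 2) = Δ·Π!·Σ² = 1/165  (sign -1)
I_A²/I_B² = (1/11)/(1/165) = 15/1

15/1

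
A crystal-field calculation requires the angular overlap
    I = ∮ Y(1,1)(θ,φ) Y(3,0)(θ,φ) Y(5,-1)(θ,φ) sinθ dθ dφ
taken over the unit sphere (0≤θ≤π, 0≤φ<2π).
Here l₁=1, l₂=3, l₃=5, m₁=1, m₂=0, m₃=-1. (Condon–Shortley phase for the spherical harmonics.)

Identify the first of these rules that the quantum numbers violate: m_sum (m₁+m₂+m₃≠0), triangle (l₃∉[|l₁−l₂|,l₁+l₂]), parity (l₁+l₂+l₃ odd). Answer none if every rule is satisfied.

azimuthal sum: 1 + 0 − 1 = 0  ✓
2 ≤ 5 ≤ 4 (triangle on l)  ✗
L = 1 + 3 + 5 = 9 (odd)

triangle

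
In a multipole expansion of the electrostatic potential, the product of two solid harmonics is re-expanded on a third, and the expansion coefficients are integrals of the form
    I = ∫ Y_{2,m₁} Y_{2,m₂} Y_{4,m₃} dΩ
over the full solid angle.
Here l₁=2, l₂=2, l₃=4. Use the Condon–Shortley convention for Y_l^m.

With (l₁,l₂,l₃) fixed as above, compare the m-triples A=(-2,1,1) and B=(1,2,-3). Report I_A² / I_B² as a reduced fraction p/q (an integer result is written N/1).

Shared (l₁,l₂,l₃)=(2,2,4): N and (l;000)² cancel in I_A²/I_B².
A: Δ = 0!·4!·4!/9! = 1/630; Racah Σ t=0..0: t=0:+1/144 = 1/144; ⇒ 3j(2 2 4; -2 1 1)² = 1/126, sgn -1
B: Δ = 0!·4!·4!/9! = 1/630; Racah Σ t=0..0: t=0:+1/144 = 1/144; ⇒ 3j(2 2 4; 1 2 -3)² = 1/18, sgn -1
I_A²/I_B² = (1/126)/(1/18) = 1/7

1/7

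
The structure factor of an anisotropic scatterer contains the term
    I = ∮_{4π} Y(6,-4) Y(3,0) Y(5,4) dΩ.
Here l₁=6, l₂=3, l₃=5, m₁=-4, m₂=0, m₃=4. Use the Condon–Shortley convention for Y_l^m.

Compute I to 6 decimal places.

-0.139560

Checks pass: Σm=0; 14 even; l₃=5∈[3,9].
(2·6+1)(2·3+1)(2·5+1) = 1001
Δ: 4! 8! 2! / 15! → 1/675675
sum: t=1:−1/8640 t=2:+1/2304 t=3:−1/8640 = 7/34560
3j²(6 3 5; 0 0 0) = Δ·Π!·Σ² = 7/429  (sign -1)
sum: t=2:+1/161280 t=3:−1/60480 = -1/96768
3j²(6 3 5; -4 0 4) = Δ·Π!·Σ² = 15/1001  (sign +1)
combine: 4πI² = 1001·7/429·15/1001 = 35/143
take √, sign -1: I = -0.13956004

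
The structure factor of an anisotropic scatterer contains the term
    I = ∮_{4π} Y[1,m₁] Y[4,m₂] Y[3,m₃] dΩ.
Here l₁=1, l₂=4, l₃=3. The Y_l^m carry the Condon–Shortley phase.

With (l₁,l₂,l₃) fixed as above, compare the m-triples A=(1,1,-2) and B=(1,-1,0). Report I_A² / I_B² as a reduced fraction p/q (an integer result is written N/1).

3/10

Same 1,4,3: normalisation and zero-m 3j drop out of the ratio.
A: Δ: 2! 0! 6! / 9! → 1/252; sum: t=0:+1/240 = 1/240; 3j²(1 4 3; 1 1 -2) = Δ·Π!·Σ² = 1/84  (sign -1)
B: Δ: 2! 0! 6! / 9! → 1/252; sum: t=0:+1/72 = 1/72; 3j²(1 4 3; 1 -1 0) = Δ·Π!·Σ² = 5/126  (sign -1)
I_A²/I_B² = (1/84)/(5/126) = 3/10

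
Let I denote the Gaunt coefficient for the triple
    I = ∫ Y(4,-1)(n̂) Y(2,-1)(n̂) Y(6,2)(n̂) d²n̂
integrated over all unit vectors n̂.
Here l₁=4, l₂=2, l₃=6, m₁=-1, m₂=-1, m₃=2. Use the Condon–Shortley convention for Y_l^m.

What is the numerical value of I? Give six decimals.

0.238034

Checks pass: Σm=0; 12 even; l₃=6∈[2,6].
(2·4+1)(2·2+1)(2·6+1) = 585
Δ: 0! 8! 4! / 13! → 1/6435
sum: t=0:+1/2304 = 1/2304
3j²(4 2 6; 0 0 0) = Δ·Π!·Σ² = 5/143  (sign +1)
sum: t=0:+1/4320 = 1/4320
3j²(4 2 6; -1 -1 2) = Δ·Π!·Σ² = 224/6435  (sign +1)
combine: 4πI² = 585·5/143·224/6435 = 1120/1573
take √, sign +1: I = 0.23803440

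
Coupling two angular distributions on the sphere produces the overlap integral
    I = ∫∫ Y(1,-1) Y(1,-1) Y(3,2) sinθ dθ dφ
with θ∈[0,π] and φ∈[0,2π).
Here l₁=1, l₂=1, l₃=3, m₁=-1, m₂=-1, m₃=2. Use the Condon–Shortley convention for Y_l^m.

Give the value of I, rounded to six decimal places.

|1−1|≤3≤1+1 violated ⇒ I = 0

0.000000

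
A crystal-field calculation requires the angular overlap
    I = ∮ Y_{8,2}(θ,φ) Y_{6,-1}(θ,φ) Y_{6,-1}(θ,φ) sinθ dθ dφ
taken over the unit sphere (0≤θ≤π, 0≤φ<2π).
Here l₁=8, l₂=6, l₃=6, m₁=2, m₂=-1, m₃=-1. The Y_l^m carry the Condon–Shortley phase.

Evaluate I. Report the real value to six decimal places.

Rules hold: Σm=0, L=20 even, 2≤6≤14.
N = 17·13·13 = 2873
Δ = 8!·8!·4!/21! = 1/1309458150
Racah Σ t=2..6: t=2:+1/49766400 t=3:−1/3110400 t=4:+1/1327104 t=5:−1/3110400 t=6:+1/49766400 = 1/6635520
⇒ 3j(8 6 6; 0 0 0)² = 350/46189, sgn +1
Racah Σ t=1..5: t=1:−1/87091200 t=2:+1/4976640 t=3:−1/2073600 t=4:+1/4976640 t=5:−1/87091200 = -1/9676800
⇒ 3j(8 6 6; 2 -1 -1)² = 360/46189, sgn +1
4πI² = N·(3j₀)²·(3jₘ)² = 126000/742577
I = +1·√(0.169679/4π) = 0.11620093

0.116201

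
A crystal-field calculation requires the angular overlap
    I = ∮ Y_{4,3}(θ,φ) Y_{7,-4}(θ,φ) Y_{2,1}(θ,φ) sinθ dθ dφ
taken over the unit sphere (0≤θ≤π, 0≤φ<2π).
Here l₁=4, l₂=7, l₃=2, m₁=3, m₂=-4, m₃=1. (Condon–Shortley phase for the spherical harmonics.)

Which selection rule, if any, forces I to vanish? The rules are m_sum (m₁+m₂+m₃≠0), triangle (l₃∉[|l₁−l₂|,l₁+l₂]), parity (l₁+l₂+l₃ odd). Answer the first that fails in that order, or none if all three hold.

triangle

m₁+m₂+m₃ = 3 − 4 + 1 = 0  ✓
triangle: |4−7|=3 ≤ l₃=2 ≤ 4+7=11  ✗
parity: l₁+l₂+l₃ = 13 is odd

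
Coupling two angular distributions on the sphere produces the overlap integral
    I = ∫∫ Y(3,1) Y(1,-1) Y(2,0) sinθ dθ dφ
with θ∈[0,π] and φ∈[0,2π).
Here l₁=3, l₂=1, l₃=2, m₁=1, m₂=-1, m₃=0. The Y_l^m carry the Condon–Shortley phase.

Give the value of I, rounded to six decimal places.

Rules hold: Σm=0, L=6 even, 2≤2≤4.
N = 7·3·5 = 105
Δ = 2!·4!·0!/7! = 1/105
Racah Σ t=1..1: t=1:−1/4 = -1/4
⇒ 3j(3 1 2; 0 0 0)² = 3/35, sgn -1
Racah Σ t=0..0: t=0:+1/8 = 1/8
⇒ 3j(3 1 2; 1 -1 0)² = 2/35, sgn +1
4πI² = N·(3j₀)²·(3jₘ)² = 18/35
I = -1·√(0.514286/4π) = -0.20230066

-0.202301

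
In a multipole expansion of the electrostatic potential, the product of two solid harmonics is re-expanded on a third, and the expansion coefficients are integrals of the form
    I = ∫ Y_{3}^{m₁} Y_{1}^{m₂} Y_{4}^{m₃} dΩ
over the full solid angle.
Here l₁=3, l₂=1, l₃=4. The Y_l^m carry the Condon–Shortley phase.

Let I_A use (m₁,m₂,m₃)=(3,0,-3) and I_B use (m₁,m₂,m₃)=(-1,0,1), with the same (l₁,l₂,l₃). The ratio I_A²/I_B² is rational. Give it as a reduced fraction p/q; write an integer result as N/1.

l's match ⇒ only the (l;m) 3-j factors differ between A and B.
A: triangle coeff Δ(3,1,4) = 1/252; Σ_t [0,0]: t=0:+1/720 = 1/720; (3j)²=1/36 [(3 1 4; 3 0 -3)], sign=-1
B: triangle coeff Δ(3,1,4) = 1/252; Σ_t [0,0]: t=0:+1/48 = 1/48; (3j)²=5/84 [(3 1 4; -1 0 1)], sign=-1
I_A²/I_B² = (1/36)/(5/84) = 7/15

7/15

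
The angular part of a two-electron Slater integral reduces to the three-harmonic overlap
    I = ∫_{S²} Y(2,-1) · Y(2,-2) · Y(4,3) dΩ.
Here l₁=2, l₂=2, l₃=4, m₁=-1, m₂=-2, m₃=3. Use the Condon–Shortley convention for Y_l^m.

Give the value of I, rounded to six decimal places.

-0.238414

Rules hold: Σm=0, L=8 even, 0≤4≤4.
N = 5·5·9 = 225
Δ = 0!·4!·4!/9! = 1/630
Racah Σ t=0..0: t=0:+1/16 = 1/16
⇒ 3j(2 2 4; 0 0 0)² = 2/35, sgn +1
Racah Σ t=0..0: t=0:+1/144 = 1/144
⇒ 3j(2 2 4; -1 -2 3)² = 1/18, sgn -1
4πI² = N·(3j₀)²·(3jₘ)² = 5/7
I = -1·√(0.714286/4π) = -0.23841361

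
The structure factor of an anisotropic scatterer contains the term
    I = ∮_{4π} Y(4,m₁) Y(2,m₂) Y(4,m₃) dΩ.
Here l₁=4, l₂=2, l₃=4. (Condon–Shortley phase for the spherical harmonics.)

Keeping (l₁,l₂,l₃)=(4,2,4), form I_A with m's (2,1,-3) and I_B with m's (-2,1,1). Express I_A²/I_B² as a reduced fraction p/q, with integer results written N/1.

Shared (l₁,l₂,l₃)=(4,2,4): N and (l;000)² cancel in I_A²/I_B².
A: Δ = 2!·6!·2!/11! = 1/13860; Racah Σ t=1..2: t=1:−1/240 t=2:+1/1440 = -1/288; ⇒ 3j(4 2 4; 2 1 -3)² = 5/132, sgn +1
B: Δ = 2!·6!·2!/11! = 1/13860; Racah Σ t=1..2: t=1:−1/240 t=2:+1/96 = 1/160; ⇒ 3j(4 2 4; -2 1 1)² = 27/1540, sgn -1
I_A²/I_B² = (5/132)/(27/1540) = 175/81

175/81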